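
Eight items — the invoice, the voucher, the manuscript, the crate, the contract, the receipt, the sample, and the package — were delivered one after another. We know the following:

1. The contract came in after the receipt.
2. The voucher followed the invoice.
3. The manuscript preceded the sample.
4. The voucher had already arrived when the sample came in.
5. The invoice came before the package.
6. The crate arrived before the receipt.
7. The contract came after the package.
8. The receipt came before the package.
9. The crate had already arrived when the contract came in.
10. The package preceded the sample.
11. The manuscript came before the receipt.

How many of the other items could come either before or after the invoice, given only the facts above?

3

Forced after the invoice: the contract, the package, the sample, and the voucher.
That leaves the crate, the manuscript, and the receipt with no forced order relative to the invoice — 3.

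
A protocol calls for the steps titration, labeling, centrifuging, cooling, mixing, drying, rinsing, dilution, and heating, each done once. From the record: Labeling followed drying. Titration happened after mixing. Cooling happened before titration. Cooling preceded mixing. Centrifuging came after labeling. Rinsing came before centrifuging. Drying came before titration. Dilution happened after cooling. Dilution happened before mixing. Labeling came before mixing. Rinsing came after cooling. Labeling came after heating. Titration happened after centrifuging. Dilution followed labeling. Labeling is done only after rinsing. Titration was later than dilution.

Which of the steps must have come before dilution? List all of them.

cooling, drying, heating, labeling, rinsing

Directly stated before dilution: cooling and labeling.
Drying reaches dilution via drying → labeling → dilution.
Heating reaches dilution via heating → labeling → dilution.
Rinsing reaches dilution via rinsing → labeling → dilution.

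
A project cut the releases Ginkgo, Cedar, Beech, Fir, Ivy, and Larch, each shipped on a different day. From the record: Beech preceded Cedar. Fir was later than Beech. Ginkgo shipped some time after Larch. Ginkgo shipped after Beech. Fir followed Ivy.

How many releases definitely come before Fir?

Directly stated before Fir: Beech and Ivy.
No chain forces Ginkgo (or any of the others) ahead of Fir.
That's Beech and Ivy — 2 in all.

2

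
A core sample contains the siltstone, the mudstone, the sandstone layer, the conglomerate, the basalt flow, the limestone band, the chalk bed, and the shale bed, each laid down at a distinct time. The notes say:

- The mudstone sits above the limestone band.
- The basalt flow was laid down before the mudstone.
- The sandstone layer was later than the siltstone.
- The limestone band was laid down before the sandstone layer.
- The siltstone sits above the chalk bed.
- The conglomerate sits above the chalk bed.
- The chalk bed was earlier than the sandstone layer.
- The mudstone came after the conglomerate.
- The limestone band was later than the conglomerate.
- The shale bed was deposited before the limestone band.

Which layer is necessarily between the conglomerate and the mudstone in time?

the limestone band

Tracing the constraints gives the conglomerate → the limestone band → the mudstone, so the limestone band sits after the conglomerate and before the mudstone.
No other layer is forced both after the conglomerate and before the mudstone.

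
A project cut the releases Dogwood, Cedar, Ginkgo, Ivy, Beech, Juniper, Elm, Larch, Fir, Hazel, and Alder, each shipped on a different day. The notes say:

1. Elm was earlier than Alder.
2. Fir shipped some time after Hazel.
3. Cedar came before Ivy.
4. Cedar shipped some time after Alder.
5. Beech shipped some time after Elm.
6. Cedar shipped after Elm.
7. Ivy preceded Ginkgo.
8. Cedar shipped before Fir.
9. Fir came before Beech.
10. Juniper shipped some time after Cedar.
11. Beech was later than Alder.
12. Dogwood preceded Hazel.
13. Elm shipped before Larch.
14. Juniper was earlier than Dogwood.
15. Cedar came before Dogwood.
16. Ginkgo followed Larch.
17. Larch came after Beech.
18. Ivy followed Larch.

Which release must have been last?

Ginkgo

Every other release has a chain of constraints placing it before Ginkgo, so Ginkgo is last.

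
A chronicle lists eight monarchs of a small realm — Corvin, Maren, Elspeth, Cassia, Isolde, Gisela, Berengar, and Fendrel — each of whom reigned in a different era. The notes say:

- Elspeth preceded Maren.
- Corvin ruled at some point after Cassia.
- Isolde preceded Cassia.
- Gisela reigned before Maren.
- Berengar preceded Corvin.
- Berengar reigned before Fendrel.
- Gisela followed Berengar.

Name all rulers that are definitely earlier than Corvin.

Berengar, Cassia, Isolde

Directly stated before Corvin: Berengar and Cassia.
Isolde reaches Corvin via Isolde → Cassia → Corvin.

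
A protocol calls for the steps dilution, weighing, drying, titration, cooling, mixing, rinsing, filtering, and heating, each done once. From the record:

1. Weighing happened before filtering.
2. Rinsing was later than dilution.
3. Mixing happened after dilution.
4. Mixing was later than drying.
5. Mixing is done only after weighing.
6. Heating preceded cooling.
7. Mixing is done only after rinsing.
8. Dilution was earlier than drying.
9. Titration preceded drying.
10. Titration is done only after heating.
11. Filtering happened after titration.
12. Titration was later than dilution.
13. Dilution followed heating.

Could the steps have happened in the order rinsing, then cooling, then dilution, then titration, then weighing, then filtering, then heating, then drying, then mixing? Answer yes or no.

no

The constraints require heating before cooling, but in the proposed sequence cooling appears ahead of heating. That one violation is enough.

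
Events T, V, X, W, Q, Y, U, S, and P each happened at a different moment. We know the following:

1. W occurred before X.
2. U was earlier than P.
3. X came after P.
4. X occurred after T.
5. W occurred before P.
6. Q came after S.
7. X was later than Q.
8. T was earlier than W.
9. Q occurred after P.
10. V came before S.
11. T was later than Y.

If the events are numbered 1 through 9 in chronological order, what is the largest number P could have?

7

P must come before Q and X — 2 events forced after it.
Everything else can be placed before P in some valid order, so P can sit as late as position 9 − 2 = 7.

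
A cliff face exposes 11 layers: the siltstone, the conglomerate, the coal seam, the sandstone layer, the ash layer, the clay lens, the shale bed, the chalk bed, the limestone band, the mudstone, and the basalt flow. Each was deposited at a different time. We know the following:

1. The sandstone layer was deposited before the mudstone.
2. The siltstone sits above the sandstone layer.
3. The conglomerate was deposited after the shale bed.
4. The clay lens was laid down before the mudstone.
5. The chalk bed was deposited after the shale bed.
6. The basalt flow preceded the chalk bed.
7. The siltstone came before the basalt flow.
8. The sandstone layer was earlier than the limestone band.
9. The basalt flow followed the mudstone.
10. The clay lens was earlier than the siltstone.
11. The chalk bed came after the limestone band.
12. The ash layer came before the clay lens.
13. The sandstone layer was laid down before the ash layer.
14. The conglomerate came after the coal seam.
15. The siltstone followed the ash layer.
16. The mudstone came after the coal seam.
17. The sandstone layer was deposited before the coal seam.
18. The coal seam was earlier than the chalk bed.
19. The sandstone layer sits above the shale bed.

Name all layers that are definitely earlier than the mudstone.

the ash layer, the clay lens, the coal seam, the sandstone layer, the shale bed

Directly stated before the mudstone: the clay lens, the coal seam, and the sandstone layer.
The ash layer reaches the mudstone via the ash layer → the clay lens → the mudstone.
The shale bed reaches the mudstone via the shale bed → the sandstone layer → the mudstone.
No chain forces the chalk bed (or any of the others) ahead of the mudstone.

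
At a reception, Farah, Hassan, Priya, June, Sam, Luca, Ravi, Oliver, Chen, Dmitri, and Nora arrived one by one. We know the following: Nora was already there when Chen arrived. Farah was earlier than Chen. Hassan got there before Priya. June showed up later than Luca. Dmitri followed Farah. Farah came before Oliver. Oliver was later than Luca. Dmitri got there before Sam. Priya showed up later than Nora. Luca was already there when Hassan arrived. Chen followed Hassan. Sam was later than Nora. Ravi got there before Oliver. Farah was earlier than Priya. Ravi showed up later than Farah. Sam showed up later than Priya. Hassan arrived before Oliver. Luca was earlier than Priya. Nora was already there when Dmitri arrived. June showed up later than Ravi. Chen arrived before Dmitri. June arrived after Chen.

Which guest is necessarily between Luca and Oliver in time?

Hassan

Tracing the constraints gives Luca → Hassan → Oliver, so Hassan sits after Luca and before Oliver.
No other guest is forced both after Luca and before Oliver.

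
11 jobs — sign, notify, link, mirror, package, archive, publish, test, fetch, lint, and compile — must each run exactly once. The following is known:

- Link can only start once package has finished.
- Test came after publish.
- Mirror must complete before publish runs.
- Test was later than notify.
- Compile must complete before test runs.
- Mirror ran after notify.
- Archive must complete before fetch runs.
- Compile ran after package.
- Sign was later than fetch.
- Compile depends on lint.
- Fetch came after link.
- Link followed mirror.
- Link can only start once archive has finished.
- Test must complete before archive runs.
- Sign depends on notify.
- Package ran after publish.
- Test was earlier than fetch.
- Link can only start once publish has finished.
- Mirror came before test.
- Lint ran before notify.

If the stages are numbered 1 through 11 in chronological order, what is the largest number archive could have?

8

Archive must come before fetch, link, and sign — 3 stages forced after it.
Everything else can be placed before archive in some valid order, so archive can sit as late as position 11 − 3 = 8.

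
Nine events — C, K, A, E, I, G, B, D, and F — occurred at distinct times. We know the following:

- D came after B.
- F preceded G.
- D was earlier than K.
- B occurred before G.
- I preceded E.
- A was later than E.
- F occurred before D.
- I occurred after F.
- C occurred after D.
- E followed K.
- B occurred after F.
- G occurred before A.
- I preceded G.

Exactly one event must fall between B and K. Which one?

D

Tracing the constraints gives B → D → K, so D sits after B and before K.
No other event is forced both after B and before K.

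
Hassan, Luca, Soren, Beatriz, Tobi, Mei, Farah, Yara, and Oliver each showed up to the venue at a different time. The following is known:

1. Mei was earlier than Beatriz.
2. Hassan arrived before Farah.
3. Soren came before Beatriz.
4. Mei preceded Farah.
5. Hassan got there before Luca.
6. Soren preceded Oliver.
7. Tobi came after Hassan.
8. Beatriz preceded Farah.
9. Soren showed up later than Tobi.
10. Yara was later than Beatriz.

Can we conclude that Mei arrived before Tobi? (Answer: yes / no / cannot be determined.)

No chain of stated constraints runs from Mei to Tobi, and none runs from Tobi to Mei either.
So the relative order of Mei and Tobi is not fixed by the given facts.

cannot be determined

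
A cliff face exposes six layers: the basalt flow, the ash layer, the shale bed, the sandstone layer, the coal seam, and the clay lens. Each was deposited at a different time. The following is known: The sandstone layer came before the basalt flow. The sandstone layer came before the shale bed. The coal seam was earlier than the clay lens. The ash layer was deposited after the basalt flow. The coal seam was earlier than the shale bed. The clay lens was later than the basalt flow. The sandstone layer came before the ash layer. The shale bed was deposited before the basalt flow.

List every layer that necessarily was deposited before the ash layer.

Directly stated before the ash layer: the basalt flow and the sandstone layer.
The coal seam reaches the ash layer via the coal seam → the shale bed → the basalt flow → the ash layer.
The shale bed reaches the ash layer via the shale bed → the basalt flow → the ash layer.

the basalt flow, the coal seam, the sandstone layer, the shale bed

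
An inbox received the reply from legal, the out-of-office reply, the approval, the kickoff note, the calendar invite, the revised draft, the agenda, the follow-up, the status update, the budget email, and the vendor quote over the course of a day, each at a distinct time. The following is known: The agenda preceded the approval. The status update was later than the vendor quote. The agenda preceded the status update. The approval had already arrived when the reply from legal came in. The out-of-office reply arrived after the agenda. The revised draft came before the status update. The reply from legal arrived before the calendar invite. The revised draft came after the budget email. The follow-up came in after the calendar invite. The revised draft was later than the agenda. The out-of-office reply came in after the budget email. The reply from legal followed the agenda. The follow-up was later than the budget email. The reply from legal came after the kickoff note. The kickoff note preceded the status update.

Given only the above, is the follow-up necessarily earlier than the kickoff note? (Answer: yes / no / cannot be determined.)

Tracing the constraints gives the kickoff note → the reply from legal → the calendar invite → the follow-up, so the kickoff note must come before the follow-up.
That means the follow-up cannot be before the kickoff note.

no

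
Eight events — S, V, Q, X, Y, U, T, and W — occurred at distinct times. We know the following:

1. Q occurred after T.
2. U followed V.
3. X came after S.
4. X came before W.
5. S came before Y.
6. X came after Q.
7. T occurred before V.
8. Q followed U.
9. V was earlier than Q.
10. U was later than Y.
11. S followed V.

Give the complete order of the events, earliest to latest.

The constraints fix every adjacent pair, so only one ordering works:
T → V → S → Y → U → Q → X → W.

T, V, S, Y, U, Q, X, W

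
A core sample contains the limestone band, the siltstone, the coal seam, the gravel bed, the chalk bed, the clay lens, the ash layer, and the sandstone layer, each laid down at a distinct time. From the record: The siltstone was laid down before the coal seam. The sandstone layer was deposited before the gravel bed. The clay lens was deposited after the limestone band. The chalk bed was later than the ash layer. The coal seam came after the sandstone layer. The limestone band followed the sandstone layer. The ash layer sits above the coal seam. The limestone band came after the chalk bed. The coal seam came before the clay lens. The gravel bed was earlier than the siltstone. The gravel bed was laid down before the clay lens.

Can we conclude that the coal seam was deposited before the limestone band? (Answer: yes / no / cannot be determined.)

yes

Chain the constraints: the coal seam → the ash layer → the chalk bed → the limestone band. Each link is directly stated, so the coal seam comes before the limestone band.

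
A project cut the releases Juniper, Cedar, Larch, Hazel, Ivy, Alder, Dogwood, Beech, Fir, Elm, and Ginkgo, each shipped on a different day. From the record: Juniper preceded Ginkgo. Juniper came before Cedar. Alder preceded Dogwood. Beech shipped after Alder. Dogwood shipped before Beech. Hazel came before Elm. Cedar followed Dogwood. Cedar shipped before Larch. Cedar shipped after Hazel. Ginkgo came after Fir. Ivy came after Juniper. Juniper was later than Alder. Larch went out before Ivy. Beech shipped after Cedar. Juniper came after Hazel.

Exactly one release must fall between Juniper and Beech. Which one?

Tracing the constraints gives Juniper → Cedar → Beech, so Cedar sits after Juniper and before Beech.
No other release is forced both after Juniper and before Beech.

Cedar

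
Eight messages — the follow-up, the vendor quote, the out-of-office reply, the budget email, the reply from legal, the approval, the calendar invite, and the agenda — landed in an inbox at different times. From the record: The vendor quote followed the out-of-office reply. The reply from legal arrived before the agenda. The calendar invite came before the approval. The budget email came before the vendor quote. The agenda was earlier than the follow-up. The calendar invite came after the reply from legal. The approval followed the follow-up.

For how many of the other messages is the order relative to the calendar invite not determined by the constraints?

5

Forced before the calendar invite: the reply from legal; forced after the calendar invite: the approval.
That leaves the agenda, the budget email, the follow-up, the out-of-office reply, and the vendor quote with no forced order relative to the calendar invite — 5.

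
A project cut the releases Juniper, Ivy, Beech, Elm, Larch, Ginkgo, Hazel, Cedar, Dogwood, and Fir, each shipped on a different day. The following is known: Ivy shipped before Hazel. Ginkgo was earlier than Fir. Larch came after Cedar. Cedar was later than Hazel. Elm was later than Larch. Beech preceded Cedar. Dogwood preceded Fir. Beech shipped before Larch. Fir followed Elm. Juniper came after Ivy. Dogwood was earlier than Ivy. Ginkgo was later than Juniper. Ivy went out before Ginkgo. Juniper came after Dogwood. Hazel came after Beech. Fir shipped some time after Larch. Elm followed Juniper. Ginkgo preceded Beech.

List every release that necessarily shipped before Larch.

Beech, Cedar, Dogwood, Ginkgo, Hazel, Ivy, Juniper

Directly stated before Larch: Beech and Cedar.
Dogwood reaches Larch via Dogwood → Juniper → Ginkgo → Beech → Larch.
Ginkgo reaches Larch via Ginkgo → Beech → Larch.
Hazel reaches Larch via Hazel → Cedar → Larch.
Likewise Ivy and Juniper each reach Larch by chaining the stated constraints.
No chain forces Elm (or any of the others) ahead of Larch.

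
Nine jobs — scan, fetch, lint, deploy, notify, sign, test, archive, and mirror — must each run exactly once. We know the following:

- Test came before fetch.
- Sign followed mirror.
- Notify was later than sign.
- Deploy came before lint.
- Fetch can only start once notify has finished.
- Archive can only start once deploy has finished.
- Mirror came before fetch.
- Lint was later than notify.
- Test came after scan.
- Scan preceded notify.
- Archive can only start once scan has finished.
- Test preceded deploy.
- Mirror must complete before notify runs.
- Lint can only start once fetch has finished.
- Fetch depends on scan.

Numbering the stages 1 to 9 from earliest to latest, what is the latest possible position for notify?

7

Notify must come before fetch and lint — 2 stages forced after it.
Everything else can be placed before notify in some valid order, so notify can sit as late as position 9 − 2 = 7.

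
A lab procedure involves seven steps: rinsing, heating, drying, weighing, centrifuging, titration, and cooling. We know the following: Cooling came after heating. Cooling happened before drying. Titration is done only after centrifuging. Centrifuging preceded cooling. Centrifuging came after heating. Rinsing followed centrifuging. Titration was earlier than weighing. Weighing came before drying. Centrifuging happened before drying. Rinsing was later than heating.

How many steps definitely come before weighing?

3

Directly stated before weighing: titration.
Centrifuging reaches weighing via centrifuging → titration → weighing.
Heating reaches weighing via heating → centrifuging → titration → weighing.
No chain forces rinsing (or any of the others) ahead of weighing.
That's centrifuging, heating, and titration — 3 in all.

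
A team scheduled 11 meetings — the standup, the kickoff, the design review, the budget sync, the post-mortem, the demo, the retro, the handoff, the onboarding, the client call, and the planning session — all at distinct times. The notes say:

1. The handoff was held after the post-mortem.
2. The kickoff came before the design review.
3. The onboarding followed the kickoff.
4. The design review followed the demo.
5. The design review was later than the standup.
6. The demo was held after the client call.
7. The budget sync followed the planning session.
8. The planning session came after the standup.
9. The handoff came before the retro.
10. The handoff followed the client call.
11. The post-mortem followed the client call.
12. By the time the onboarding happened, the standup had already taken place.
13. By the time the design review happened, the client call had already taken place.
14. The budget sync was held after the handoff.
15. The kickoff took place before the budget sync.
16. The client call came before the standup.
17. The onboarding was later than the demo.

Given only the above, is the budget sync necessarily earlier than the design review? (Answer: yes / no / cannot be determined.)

No chain of stated constraints runs from the budget sync to the design review, and none runs from the design review to the budget sync either.
So the relative order of the budget sync and the design review is not fixed by the given facts.

cannot be determined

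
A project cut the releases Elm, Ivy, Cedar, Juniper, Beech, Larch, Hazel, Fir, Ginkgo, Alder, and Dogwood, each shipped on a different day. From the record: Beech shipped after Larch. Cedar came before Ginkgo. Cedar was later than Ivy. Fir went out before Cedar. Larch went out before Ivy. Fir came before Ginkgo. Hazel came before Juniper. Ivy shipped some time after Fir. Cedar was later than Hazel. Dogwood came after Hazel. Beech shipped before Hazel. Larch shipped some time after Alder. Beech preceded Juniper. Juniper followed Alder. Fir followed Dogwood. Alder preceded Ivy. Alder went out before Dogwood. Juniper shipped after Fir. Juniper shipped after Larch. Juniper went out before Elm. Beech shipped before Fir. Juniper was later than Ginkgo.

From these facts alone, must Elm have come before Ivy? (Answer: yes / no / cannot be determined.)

Tracing the constraints gives Ivy → Cedar → Ginkgo → Juniper → Elm, so Ivy must come before Elm.
That means Elm cannot be before Ivy.

no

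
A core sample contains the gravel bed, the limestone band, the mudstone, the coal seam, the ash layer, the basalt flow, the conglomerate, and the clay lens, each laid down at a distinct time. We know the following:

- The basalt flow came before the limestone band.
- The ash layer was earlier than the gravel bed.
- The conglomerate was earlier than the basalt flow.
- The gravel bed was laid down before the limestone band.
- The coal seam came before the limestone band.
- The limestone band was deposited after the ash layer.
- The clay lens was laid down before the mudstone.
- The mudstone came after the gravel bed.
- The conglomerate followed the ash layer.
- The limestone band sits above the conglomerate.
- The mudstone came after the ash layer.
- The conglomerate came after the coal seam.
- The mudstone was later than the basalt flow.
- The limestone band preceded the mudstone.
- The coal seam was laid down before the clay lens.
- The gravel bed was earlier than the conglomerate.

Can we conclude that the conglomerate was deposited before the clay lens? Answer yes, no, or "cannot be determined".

cannot be determined

No chain of stated constraints runs from the conglomerate to the clay lens, and none runs from the clay lens to the conglomerate either.
So the relative order of the conglomerate and the clay lens is not fixed by the given facts.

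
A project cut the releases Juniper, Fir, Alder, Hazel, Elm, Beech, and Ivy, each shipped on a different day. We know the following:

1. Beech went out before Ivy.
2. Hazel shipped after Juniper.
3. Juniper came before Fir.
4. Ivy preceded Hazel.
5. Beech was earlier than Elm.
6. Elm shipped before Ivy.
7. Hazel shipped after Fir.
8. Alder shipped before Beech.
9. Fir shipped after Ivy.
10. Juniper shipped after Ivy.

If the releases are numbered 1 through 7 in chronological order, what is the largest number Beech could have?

2

Beech must come before Elm, Fir, Hazel, Ivy, and Juniper — 5 releases forced after it.
Everything else can be placed before Beech in some valid order, so Beech can sit as late as position 7 − 5 = 2.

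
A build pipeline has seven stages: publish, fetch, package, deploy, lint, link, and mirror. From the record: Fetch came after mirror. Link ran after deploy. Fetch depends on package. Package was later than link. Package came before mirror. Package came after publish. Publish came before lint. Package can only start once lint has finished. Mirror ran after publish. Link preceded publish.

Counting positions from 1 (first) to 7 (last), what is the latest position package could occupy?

Package must come before fetch and mirror — 2 stages forced after it.
Everything else can be placed before package in some valid order, so package can sit as late as position 7 − 2 = 5.

5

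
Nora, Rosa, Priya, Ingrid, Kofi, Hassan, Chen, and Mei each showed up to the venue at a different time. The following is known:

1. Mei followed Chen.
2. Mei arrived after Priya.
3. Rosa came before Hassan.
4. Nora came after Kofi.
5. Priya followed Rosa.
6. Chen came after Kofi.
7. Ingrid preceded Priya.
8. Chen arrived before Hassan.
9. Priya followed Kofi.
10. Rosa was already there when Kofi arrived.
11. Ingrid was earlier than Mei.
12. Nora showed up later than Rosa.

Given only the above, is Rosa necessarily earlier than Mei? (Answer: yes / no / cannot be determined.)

Chain the constraints: Rosa → Priya → Mei. Each link is directly stated, so Rosa comes before Mei.

yes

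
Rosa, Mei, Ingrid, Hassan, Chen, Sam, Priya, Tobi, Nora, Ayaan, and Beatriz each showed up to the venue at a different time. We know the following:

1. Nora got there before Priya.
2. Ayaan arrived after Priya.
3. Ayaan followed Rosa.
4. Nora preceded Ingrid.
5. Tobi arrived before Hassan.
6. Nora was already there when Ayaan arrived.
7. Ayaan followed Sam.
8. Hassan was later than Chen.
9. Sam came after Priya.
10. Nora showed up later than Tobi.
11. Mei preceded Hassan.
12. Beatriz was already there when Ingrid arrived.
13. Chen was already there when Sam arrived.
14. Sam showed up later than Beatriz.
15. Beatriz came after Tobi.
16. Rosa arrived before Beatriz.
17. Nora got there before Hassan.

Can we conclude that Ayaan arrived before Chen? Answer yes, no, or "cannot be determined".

no

Tracing the constraints gives Chen → Sam → Ayaan, so Chen must come before Ayaan.
That means Ayaan cannot be before Chen.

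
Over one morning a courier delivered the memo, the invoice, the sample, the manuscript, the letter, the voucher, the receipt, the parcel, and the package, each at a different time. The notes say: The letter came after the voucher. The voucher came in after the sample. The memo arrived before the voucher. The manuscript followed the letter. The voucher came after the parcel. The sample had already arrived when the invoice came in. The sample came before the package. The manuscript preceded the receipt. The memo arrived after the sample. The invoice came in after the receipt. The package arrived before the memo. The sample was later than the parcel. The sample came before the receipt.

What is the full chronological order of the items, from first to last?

the parcel, the sample, the package, the memo, the voucher, the letter, the manuscript, the receipt, the invoice

The constraints fix every adjacent pair, so only one ordering works:
the parcel → the sample → the package → the memo → the voucher → the letter → the manuscript → the receipt → the invoice.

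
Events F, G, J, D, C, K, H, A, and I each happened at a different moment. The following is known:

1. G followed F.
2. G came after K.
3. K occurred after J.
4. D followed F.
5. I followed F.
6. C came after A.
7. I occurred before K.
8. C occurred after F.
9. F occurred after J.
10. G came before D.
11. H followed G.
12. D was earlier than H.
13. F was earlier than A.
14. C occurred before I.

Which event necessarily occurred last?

Every other event has a chain of constraints placing it before H, so H is last.

H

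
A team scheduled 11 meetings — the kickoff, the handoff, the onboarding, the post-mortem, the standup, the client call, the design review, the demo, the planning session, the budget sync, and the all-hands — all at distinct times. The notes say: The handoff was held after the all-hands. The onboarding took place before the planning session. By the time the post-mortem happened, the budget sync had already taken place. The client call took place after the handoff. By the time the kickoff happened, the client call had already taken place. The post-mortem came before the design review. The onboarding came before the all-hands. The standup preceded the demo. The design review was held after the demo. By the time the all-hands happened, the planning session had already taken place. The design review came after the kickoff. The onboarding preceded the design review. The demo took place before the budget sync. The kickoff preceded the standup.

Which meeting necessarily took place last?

the design review

Every other meeting has a chain of constraints placing it before the design review, so the design review is last.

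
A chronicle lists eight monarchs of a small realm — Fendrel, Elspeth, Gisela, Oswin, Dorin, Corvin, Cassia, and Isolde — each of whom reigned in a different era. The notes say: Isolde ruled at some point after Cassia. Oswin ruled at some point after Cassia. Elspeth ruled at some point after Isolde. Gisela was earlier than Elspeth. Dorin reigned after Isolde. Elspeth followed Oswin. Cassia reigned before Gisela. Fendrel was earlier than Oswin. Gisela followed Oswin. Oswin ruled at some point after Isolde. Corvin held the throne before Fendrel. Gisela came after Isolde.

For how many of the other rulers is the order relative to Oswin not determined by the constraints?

1

Forced before Oswin: Cassia, Corvin, Fendrel, and Isolde; forced after Oswin: Elspeth and Gisela.
That leaves Dorin with no forced order relative to Oswin — 1.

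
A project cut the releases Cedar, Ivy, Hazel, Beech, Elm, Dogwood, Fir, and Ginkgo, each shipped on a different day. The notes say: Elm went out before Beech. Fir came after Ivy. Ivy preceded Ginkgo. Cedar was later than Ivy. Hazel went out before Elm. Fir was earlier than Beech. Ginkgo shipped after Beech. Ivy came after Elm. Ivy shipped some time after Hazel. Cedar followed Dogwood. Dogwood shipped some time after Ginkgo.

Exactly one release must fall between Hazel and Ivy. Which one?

Tracing the constraints gives Hazel → Elm → Ivy, so Elm sits after Hazel and before Ivy.
No other release is forced both after Hazel and before Ivy.

Elm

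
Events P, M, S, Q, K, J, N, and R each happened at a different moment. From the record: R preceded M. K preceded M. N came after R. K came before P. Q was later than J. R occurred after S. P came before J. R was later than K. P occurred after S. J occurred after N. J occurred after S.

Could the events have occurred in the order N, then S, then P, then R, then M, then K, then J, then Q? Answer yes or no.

The constraints require K before M, but in the proposed sequence M appears ahead of K. That one violation is enough.

no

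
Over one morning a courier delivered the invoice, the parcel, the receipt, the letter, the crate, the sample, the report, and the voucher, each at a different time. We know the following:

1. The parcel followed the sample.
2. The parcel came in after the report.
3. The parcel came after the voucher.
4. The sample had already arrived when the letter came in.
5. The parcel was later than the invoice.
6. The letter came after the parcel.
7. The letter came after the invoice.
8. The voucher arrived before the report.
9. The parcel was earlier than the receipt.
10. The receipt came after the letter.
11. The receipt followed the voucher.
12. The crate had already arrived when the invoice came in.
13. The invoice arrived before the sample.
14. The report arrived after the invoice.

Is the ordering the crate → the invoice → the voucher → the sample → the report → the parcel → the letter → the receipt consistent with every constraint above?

Check each stated constraint against the proposed order — e.g. the invoice is ahead of the letter; the voucher is ahead of the receipt. Every pair is in the required order; nothing is violated.

yes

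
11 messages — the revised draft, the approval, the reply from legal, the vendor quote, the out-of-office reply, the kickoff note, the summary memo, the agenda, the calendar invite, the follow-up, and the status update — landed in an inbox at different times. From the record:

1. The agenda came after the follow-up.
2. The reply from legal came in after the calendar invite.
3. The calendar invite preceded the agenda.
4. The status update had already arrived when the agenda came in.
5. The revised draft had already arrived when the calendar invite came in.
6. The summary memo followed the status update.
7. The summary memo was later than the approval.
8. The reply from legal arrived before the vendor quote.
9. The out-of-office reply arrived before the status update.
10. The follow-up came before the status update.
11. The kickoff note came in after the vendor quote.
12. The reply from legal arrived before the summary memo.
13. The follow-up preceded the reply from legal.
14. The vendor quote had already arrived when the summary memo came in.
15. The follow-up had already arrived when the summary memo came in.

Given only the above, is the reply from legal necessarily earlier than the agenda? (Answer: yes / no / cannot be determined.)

No chain of stated constraints runs from the reply from legal to the agenda, and none runs from the agenda to the reply from legal either.
So the relative order of the reply from legal and the agenda is not fixed by the given facts.

cannot be determined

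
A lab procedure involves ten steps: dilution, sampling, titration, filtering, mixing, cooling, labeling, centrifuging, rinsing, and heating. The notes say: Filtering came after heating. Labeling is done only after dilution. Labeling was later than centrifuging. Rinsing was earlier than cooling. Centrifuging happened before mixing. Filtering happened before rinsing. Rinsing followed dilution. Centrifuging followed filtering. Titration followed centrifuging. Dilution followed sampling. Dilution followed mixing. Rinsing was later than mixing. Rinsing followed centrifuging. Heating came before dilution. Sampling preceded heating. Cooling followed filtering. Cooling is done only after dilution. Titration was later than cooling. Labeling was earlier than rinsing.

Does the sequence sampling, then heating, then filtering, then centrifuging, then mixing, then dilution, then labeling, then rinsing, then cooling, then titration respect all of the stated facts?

Check each stated constraint against the proposed order — e.g. filtering is ahead of cooling; centrifuging is ahead of titration. Every pair is in the required order; nothing is violated.

yes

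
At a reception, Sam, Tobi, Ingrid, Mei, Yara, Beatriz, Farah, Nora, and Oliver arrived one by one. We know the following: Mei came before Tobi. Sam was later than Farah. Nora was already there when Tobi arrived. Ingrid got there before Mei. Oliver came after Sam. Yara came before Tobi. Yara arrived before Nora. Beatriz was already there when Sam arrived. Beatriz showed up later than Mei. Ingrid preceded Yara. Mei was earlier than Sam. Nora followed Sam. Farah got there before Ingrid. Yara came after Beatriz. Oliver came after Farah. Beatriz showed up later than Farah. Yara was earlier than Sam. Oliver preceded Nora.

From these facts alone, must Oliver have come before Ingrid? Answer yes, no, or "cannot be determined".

Tracing the constraints gives Ingrid → Yara → Sam → Oliver, so Ingrid must come before Oliver.
That means Oliver cannot be before Ingrid.

no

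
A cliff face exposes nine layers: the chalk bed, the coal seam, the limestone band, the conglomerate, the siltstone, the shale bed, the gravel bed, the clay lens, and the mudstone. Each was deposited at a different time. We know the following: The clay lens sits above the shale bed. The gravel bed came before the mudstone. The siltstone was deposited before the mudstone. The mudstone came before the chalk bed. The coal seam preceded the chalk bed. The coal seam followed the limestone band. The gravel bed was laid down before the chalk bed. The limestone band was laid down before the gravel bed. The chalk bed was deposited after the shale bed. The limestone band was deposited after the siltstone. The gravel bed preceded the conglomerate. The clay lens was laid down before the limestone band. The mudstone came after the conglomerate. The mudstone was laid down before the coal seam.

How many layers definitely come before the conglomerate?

Directly stated before the conglomerate: the gravel bed.
The clay lens reaches the conglomerate via the clay lens → the limestone band → the gravel bed → the conglomerate.
The limestone band reaches the conglomerate via the limestone band → the gravel bed → the conglomerate.
The shale bed reaches the conglomerate via the shale bed → the clay lens → the limestone band → the gravel bed → the conglomerate.
Likewise the siltstone reaches the conglomerate by chaining the stated constraints.
No chain forces the coal seam (or any of the others) ahead of the conglomerate.
That's the clay lens, the gravel bed, the limestone band, the shale bed, and the siltstone — 5 in all.

5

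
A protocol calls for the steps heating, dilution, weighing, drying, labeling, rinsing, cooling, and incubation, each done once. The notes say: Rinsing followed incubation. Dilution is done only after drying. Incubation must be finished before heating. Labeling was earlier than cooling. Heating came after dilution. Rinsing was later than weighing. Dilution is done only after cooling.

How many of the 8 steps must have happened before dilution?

3

Directly stated before dilution: cooling and drying.
Labeling reaches dilution via labeling → cooling → dilution.
No chain forces incubation (or any of the others) ahead of dilution.
That's cooling, drying, and labeling — 3 in all.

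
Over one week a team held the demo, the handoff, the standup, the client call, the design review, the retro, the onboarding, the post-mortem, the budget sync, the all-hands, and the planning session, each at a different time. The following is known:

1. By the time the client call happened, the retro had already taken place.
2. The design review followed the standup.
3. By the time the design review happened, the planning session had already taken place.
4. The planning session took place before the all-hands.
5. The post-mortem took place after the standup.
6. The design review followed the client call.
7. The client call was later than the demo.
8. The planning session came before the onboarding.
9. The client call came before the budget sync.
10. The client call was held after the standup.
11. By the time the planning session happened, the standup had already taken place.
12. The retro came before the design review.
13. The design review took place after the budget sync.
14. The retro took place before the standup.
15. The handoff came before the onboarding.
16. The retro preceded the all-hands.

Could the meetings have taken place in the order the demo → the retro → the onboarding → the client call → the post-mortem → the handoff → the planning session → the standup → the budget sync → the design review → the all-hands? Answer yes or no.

The constraints require the standup before the planning session, but in the proposed sequence the planning session appears ahead of the standup. That one violation is enough.

no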